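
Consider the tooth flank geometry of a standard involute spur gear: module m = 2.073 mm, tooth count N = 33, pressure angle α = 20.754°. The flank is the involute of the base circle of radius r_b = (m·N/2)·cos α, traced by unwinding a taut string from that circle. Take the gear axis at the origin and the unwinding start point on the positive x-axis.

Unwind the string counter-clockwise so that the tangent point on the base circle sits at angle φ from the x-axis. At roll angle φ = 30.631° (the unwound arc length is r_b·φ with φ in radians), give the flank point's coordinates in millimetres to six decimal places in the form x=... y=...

pitch radius r_p = m·N/2 = 2.073·33/2 = 34.204500
base radius r_b = r_p·cos α = 34.204500·cos 20.754° = 31.984986
roll angle φ = 30.631° = 0.53461180 rad
x = r_b·(cos φ + φ·sin φ) = 31.984986·(0.86046648 + 0.53461180·0.50950705) = 36.234350
y = r_b·(sin φ − φ·cos φ) = 31.984986·(0.50950705 − 0.53461180·0.86046648) = 1.582985

x=36.234350 y=1.582985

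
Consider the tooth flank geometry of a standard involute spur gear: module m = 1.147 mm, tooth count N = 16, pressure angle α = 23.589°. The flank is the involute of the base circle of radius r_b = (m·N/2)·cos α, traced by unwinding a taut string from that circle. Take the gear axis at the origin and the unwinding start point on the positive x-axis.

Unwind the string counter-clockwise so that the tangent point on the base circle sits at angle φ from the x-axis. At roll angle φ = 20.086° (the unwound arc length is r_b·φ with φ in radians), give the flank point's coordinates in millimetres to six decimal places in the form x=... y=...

x=8.910217 y=0.119289

pitch radius r_p = m·N/2 = 1.147·16/2 = 9.176000
base radius r_b = r_p·cos α = 9.176000·cos 23.589° = 8.409250
roll angle φ = 20.086° = 0.35056683 rad
x = r_b·(cos φ + φ·sin φ) = 8.409250·(0.93917820 + 0.35056683·0.34343022) = 8.910217
y = r_b·(sin φ − φ·cos φ) = 8.409250·(0.34343022 − 0.35056683·0.93917820) = 0.119289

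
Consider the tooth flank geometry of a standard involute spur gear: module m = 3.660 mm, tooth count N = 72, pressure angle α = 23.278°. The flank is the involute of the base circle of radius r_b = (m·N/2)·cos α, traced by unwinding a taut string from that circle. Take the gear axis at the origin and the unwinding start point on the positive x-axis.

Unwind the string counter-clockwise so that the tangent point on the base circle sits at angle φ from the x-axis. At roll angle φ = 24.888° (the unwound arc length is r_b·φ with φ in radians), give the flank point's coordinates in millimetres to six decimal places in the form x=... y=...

x=131.920117 y=3.244691

pitch radius r_p = m·N/2 = 3.660·72/2 = 131.760000
base radius r_b = r_p·cos α = 131.760000·cos 23.278° = 121.034498
roll angle φ = 24.888° = 0.43437754 rad
x = r_b·(cos φ + φ·sin φ) = 121.034498·(0.90713218 + 0.43437754·0.42084583) = 131.920117
y = r_b·(sin φ − φ·cos φ) = 121.034498·(0.42084583 − 0.43437754·0.90713218) = 3.244691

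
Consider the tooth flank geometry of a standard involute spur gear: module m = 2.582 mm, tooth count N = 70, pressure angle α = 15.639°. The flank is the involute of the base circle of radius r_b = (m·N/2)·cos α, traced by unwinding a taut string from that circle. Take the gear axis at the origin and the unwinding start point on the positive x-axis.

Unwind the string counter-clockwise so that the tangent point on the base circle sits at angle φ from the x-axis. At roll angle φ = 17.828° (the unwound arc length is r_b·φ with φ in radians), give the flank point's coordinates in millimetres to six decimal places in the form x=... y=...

x=91.135820 y=0.865465

pitch radius r_p = m·N/2 = 2.582·70/2 = 90.370000
base radius r_b = r_p·cos α = 90.370000·cos 15.639° = 87.024439
roll angle φ = 17.828° = 0.31115730 rad
x = r_b·(cos φ + φ·sin φ) = 87.024439·(0.95197989 + 0.31115730·0.30616057) = 91.135820
y = r_b·(sin φ − φ·cos φ) = 87.024439·(0.30616057 − 0.31115730·0.95197989) = 0.865465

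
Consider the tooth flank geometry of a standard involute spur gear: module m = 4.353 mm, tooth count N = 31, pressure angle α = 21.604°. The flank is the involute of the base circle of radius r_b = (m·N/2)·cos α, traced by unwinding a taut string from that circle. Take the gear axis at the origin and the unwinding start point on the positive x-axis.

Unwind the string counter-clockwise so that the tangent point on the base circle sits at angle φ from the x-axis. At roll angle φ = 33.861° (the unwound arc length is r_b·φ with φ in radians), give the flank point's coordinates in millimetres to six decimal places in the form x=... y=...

x=72.748505 y=4.167276

pitch radius r_p = m·N/2 = 4.353·31/2 = 67.471500
base radius r_b = r_p·cos α = 67.471500·cos 21.604° = 62.731680
roll angle φ = 33.861° = 0.59098594 rad
x = r_b·(cos φ + φ·sin φ) = 62.731680·(0.83039174 + 0.59098594·0.55718001) = 72.748505
y = r_b·(sin φ − φ·cos φ) = 62.731680·(0.55718001 − 0.59098594·0.83039174) = 4.167276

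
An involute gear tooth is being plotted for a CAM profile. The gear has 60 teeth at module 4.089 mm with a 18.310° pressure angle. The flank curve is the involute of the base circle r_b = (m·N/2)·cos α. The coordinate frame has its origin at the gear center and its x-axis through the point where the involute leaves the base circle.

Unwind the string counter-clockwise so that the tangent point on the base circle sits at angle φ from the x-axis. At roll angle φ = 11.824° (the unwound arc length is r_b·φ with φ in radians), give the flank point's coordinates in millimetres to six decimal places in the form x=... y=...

pitch radius r_p = m·N/2 = 4.089·60/2 = 122.670000
base radius r_b = r_p·cos α = 122.670000·cos 18.310° = 116.459299
roll angle φ = 11.824° = 0.20636773 rad
x = r_b·(cos φ + φ·sin φ) = 116.459299·(0.97878164 + 0.20636773·0.20490606) = 118.912822
y = r_b·(sin φ − φ·cos φ) = 116.459299·(0.20490606 − 0.20636773·0.97878164) = 0.339725

x=118.912822 y=0.339725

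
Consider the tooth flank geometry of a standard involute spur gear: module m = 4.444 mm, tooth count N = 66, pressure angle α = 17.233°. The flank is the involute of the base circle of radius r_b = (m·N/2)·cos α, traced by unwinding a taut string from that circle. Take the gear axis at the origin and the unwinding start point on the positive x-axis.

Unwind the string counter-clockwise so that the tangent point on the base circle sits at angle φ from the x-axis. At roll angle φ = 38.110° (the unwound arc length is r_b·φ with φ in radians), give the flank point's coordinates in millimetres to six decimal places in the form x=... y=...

pitch radius r_p = m·N/2 = 4.444·66/2 = 146.652000
base radius r_b = r_p·cos α = 146.652000·cos 17.233° = 140.068482
roll angle φ = 38.110° = 0.66514498 rad
x = r_b·(cos φ + φ·sin φ) = 140.068482·(0.78682732 + 0.66514498·0.61717321) = 167.709173
y = r_b·(sin φ − φ·cos φ) = 140.068482·(0.61717321 − 0.66514498·0.78682732) = 13.141081

x=167.709173 y=13.141081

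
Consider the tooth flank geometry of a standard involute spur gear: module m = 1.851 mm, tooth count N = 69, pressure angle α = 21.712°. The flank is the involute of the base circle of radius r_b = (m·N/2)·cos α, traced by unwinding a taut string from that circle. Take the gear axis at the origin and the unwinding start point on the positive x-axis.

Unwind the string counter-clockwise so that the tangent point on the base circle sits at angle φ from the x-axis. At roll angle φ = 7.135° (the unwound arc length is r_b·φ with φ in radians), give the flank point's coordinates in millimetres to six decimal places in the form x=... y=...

pitch radius r_p = m·N/2 = 1.851·69/2 = 63.859500
base radius r_b = r_p·cos α = 63.859500·cos 21.712° = 59.328995
roll angle φ = 7.135° = 0.12452924 rad
x = r_b·(cos φ + φ·sin φ) = 59.328995·(0.99225625 + 0.12452924·0.12420763) = 59.787236
y = r_b·(sin φ − φ·cos φ) = 59.328995·(0.12420763 − 0.12452924·0.99225625) = 0.038132

x=59.787236 y=0.038132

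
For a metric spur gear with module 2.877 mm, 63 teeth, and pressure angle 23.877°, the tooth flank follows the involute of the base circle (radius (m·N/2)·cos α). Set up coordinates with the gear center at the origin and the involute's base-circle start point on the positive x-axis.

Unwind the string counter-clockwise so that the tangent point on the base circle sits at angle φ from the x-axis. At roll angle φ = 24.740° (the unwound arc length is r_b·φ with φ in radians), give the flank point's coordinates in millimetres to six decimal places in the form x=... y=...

pitch radius r_p = m·N/2 = 2.877·63/2 = 90.625500
base radius r_b = r_p·cos α = 90.625500·cos 23.877° = 82.869454
roll angle φ = 24.740° = 0.43179446 rad
x = r_b·(cos φ + φ·sin φ) = 82.869454·(0.90821623 + 0.43179446·0.41850123) = 90.238433
y = r_b·(sin φ − φ·cos φ) = 82.869454·(0.41850123 − 0.43179446·0.90821623) = 2.182657

x=90.238433 y=2.182657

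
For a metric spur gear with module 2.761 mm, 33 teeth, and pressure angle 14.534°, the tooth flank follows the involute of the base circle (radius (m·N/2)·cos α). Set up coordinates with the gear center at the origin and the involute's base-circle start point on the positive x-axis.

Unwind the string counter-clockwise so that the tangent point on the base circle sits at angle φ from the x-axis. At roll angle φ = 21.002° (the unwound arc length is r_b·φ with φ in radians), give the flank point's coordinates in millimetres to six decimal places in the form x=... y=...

x=46.962455 y=0.714285

pitch radius r_p = m·N/2 = 2.761·33/2 = 45.556500
base radius r_b = r_p·cos α = 45.556500·cos 14.534° = 44.098641
roll angle φ = 21.002° = 0.36655405 rad
x = r_b·(cos φ + φ·sin φ) = 44.098641·(0.93356792 + 0.36655405·0.35840054) = 46.962455
y = r_b·(sin φ − φ·cos φ) = 44.098641·(0.35840054 − 0.36655405·0.93356792) = 0.714285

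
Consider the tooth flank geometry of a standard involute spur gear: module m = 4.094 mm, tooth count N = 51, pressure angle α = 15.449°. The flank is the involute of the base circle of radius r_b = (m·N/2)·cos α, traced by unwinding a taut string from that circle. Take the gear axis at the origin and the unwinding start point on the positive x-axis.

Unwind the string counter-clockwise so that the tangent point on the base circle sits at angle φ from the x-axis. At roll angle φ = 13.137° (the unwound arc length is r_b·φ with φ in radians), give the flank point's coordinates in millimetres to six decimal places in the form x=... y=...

x=103.235243 y=0.402180

pitch radius r_p = m·N/2 = 4.094·51/2 = 104.397000
base radius r_b = r_p·cos α = 104.397000·cos 15.449° = 100.624922
roll angle φ = 13.137° = 0.22928390 rad
x = r_b·(cos φ + φ·sin φ) = 100.624922·(0.97382940 + 0.22928390·0.22728023) = 103.235243
y = r_b·(sin φ − φ·cos φ) = 100.624922·(0.22728023 − 0.22928390·0.97382940) = 0.402180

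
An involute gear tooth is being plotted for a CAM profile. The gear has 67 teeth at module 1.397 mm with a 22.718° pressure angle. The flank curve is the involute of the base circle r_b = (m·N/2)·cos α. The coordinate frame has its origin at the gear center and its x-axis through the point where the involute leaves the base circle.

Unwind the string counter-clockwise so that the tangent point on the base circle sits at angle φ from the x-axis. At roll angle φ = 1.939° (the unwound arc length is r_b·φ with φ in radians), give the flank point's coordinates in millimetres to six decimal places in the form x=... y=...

x=43.193358 y=0.000558

pitch radius r_p = m·N/2 = 1.397·67/2 = 46.799500
base radius r_b = r_p·cos α = 46.799500·cos 22.718° = 43.168645
roll angle φ = 1.939° = 0.03384193 rad
x = r_b·(cos φ + φ·sin φ) = 43.168645·(0.99942742 + 0.03384193·0.03383547) = 43.193358
y = r_b·(sin φ − φ·cos φ) = 43.168645·(0.03383547 − 0.03384193·0.99942742) = 0.000558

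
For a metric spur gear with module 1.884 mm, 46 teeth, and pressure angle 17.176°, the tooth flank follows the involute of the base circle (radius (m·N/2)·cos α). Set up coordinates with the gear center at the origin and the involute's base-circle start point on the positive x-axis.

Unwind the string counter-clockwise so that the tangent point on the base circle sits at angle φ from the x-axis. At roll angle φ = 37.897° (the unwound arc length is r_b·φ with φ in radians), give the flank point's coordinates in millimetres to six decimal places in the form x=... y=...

x=49.488697 y=3.821204

pitch radius r_p = m·N/2 = 1.884·46/2 = 43.332000
base radius r_b = r_p·cos α = 43.332000·cos 17.176° = 41.399486
roll angle φ = 37.897° = 0.66142743 rad
x = r_b·(cos φ + φ·sin φ) = 41.399486·(0.78911625 + 0.66142743·0.61424388) = 49.488697
y = r_b·(sin φ − φ·cos φ) = 41.399486·(0.61424388 − 0.66142743·0.78911625) = 3.821204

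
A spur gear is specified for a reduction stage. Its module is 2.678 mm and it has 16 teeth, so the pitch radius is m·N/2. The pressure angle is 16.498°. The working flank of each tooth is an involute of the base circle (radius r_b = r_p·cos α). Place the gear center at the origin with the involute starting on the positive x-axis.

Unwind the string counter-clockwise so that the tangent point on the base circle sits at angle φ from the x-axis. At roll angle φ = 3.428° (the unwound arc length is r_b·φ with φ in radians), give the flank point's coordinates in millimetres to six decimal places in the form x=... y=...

x=20.578700 y=0.001466

pitch radius r_p = m·N/2 = 2.678·16/2 = 21.424000
base radius r_b = r_p·cos α = 21.424000·cos 16.498° = 20.541966
roll angle φ = 3.428° = 0.05982989 rad
x = r_b·(cos φ + φ·sin φ) = 20.541966·(0.99821073 + 0.05982989·0.05979420) = 20.578700
y = r_b·(sin φ − φ·cos φ) = 20.541966·(0.05979420 − 0.05982989·0.99821073) = 0.001466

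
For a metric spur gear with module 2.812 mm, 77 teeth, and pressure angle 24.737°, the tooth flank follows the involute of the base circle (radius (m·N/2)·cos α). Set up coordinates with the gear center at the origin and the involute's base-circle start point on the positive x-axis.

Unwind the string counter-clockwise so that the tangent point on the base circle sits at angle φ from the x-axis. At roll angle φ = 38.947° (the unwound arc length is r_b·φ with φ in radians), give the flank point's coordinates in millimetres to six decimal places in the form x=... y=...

x=118.486974 y=9.826687

pitch radius r_p = m·N/2 = 2.812·77/2 = 108.262000
base radius r_b = r_p·cos α = 108.262000·cos 24.737° = 98.327678
roll angle φ = 38.947° = 0.67975338 rad
x = r_b·(cos φ + φ·sin φ) = 98.327678·(0.77772777 + 0.67975338·0.62860124) = 118.486974
y = r_b·(sin φ − φ·cos φ) = 98.327678·(0.62860124 − 0.67975338·0.77772777) = 9.826687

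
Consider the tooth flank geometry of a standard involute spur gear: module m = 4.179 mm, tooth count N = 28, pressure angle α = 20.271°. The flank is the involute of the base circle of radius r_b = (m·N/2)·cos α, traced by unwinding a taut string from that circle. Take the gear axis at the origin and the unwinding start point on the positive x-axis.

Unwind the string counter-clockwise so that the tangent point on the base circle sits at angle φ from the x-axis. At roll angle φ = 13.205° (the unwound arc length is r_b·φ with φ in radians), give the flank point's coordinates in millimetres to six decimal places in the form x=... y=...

pitch radius r_p = m·N/2 = 4.179·28/2 = 58.506000
base radius r_b = r_p·cos α = 58.506000·cos 20.271° = 54.882397
roll angle φ = 13.205° = 0.23047073 rad
x = r_b·(cos φ + φ·sin φ) = 54.882397·(0.97355897 + 0.23047073·0.22843583) = 56.320686
y = r_b·(sin φ − φ·cos φ) = 54.882397·(0.22843583 − 0.23047073·0.97355897) = 0.222767

x=56.320686 y=0.222767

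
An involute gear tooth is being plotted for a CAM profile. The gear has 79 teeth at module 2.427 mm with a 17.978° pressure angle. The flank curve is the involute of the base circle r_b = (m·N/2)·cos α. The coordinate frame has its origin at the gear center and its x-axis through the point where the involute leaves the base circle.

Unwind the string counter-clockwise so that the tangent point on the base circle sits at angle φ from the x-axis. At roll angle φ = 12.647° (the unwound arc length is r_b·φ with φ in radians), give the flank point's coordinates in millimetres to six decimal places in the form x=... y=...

x=93.380245 y=0.325299

pitch radius r_p = m·N/2 = 2.427·79/2 = 95.866500
base radius r_b = r_p·cos α = 95.866500·cos 17.978° = 91.185828
roll angle φ = 12.647° = 0.22073179 rad
x = r_b·(cos φ + φ·sin φ) = 91.185828·(0.97573749 + 0.22073179·0.21894372) = 93.380245
y = r_b·(sin φ − φ·cos φ) = 91.185828·(0.21894372 − 0.22073179·0.97573749) = 0.325299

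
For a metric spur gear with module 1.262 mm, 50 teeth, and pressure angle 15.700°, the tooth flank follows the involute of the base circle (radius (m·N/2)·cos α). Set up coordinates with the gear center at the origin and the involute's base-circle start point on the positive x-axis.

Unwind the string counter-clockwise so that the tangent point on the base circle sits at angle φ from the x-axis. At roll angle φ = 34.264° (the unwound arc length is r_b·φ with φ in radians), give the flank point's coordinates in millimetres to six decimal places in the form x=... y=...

x=35.328005 y=2.088815

pitch radius r_p = m·N/2 = 1.262·50/2 = 31.550000
base radius r_b = r_p·cos α = 31.550000·cos 15.700° = 30.372925
roll angle φ = 34.264° = 0.59801961 rad
x = r_b·(cos φ + φ·sin φ) = 30.372925·(0.82645221 + 0.59801961·0.56300688) = 35.328005
y = r_b·(sin φ − φ·cos φ) = 30.372925·(0.56300688 − 0.59801961·0.82645221) = 2.088815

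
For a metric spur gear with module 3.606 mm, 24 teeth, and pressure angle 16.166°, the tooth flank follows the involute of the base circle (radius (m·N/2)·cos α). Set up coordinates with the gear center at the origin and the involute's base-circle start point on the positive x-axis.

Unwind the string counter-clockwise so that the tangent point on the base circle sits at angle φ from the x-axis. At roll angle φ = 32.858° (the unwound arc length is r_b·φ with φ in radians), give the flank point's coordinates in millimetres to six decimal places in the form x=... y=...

pitch radius r_p = m·N/2 = 3.606·24/2 = 43.272000
base radius r_b = r_p·cos α = 43.272000·cos 16.166° = 41.560985
roll angle φ = 32.858° = 0.57348029 rad
x = r_b·(cos φ + φ·sin φ) = 41.560985·(0.84001781 + 0.57348029·0.54255883) = 47.843535
y = r_b·(sin φ − φ·cos φ) = 41.560985·(0.54255883 − 0.57348029·0.84001781) = 2.527954

x=47.843535 y=2.527954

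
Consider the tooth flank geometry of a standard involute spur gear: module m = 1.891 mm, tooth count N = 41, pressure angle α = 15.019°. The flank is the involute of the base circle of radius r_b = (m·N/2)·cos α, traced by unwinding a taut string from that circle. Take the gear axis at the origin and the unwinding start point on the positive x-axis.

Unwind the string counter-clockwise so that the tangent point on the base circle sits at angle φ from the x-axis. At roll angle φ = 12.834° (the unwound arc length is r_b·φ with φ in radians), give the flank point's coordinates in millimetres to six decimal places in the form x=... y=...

pitch radius r_p = m·N/2 = 1.891·41/2 = 38.765500
base radius r_b = r_p·cos α = 38.765500·cos 15.019° = 37.441268
roll angle φ = 12.834° = 0.22399556 rad
x = r_b·(cos φ + φ·sin φ) = 37.441268·(0.97501771 + 0.22399556·0.22212712) = 38.368809
y = r_b·(sin φ − φ·cos φ) = 37.441268·(0.22212712 − 0.22399556·0.97501771) = 0.139562

x=38.368809 y=0.139562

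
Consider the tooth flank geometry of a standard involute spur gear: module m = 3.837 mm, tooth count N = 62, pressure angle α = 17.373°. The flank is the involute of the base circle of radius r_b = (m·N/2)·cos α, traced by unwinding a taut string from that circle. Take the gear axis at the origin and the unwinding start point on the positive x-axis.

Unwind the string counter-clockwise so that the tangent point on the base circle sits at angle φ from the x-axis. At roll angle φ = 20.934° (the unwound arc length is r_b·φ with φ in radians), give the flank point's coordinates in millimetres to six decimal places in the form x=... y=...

pitch radius r_p = m·N/2 = 3.837·62/2 = 118.947000
base radius r_b = r_p·cos α = 118.947000·cos 17.373° = 113.520774
roll angle φ = 20.934° = 0.36536723 rad
x = r_b·(cos φ + φ·sin φ) = 113.520774·(0.93399262 + 0.36536723·0.35729230) = 120.846895
y = r_b·(sin φ − φ·cos φ) = 113.520774·(0.35729230 − 0.36536723·0.93399262) = 1.821102

x=120.846895 y=1.821102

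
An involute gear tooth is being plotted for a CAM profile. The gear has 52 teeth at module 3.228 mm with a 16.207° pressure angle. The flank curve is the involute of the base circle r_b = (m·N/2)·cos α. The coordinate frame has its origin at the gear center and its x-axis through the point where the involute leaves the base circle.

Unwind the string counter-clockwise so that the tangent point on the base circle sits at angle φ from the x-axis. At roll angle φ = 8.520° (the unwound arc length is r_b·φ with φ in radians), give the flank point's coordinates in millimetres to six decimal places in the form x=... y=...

pitch radius r_p = m·N/2 = 3.228·52/2 = 83.928000
base radius r_b = r_p·cos α = 83.928000·cos 16.207° = 80.592667
roll angle φ = 8.520° = 0.14870205 rad
x = r_b·(cos φ + φ·sin φ) = 80.592667·(0.98896421 + 0.14870205·0.14815463) = 81.478792
y = r_b·(sin φ − φ·cos φ) = 80.592667·(0.14815463 − 0.14870205·0.98896421) = 0.088138

x=81.478792 y=0.088138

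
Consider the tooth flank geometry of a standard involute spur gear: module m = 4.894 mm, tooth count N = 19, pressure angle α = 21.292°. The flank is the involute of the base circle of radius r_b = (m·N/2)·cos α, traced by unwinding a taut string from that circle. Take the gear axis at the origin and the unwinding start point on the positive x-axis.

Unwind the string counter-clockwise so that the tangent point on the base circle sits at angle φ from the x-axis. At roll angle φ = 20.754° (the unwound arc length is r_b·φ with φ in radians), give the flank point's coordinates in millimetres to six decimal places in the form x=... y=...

x=46.068853 y=0.677315

pitch radius r_p = m·N/2 = 4.894·19/2 = 46.493000
base radius r_b = r_p·cos α = 46.493000·cos 21.292° = 43.319478
roll angle φ = 20.754° = 0.36222563 rad
x = r_b·(cos φ + φ·sin φ) = 43.319478·(0.93511047 + 0.36222563·0.35435632) = 46.068853
y = r_b·(sin φ − φ·cos φ) = 43.319478·(0.35435632 − 0.36222563·0.93511047) = 0.677315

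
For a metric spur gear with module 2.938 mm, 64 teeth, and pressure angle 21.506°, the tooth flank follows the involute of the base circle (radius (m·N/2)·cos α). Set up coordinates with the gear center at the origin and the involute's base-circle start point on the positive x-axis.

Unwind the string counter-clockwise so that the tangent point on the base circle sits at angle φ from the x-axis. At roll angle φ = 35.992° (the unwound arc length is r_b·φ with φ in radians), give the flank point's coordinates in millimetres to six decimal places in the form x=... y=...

x=103.063235 y=6.946326

pitch radius r_p = m·N/2 = 2.938·64/2 = 94.016000
base radius r_b = r_p·cos α = 94.016000·cos 21.506° = 87.470529
roll angle φ = 35.992° = 0.62817890 rad
x = r_b·(cos φ + φ·sin φ) = 87.470529·(0.80909906 + 0.62817890·0.58767229) = 103.063235
y = r_b·(sin φ − φ·cos φ) = 87.470529·(0.58767229 − 0.62817890·0.80909906) = 6.946326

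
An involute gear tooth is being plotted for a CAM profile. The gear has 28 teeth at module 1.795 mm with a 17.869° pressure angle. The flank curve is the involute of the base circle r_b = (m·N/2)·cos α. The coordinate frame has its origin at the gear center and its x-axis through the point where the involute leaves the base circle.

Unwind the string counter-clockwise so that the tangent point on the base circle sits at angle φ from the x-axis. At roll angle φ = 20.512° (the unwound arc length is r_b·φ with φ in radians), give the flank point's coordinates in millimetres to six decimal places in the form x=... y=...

x=25.401695 y=0.361143

pitch radius r_p = m·N/2 = 1.795·28/2 = 25.130000
base radius r_b = r_p·cos α = 25.130000·cos 17.869° = 23.917743
roll angle φ = 20.512° = 0.35800194 rad
x = r_b·(cos φ + φ·sin φ) = 23.917743·(0.93659882 + 0.35800194·0.35040355) = 25.401695
y = r_b·(sin φ − φ·cos φ) = 23.917743·(0.35040355 − 0.35800194·0.93659882) = 0.361143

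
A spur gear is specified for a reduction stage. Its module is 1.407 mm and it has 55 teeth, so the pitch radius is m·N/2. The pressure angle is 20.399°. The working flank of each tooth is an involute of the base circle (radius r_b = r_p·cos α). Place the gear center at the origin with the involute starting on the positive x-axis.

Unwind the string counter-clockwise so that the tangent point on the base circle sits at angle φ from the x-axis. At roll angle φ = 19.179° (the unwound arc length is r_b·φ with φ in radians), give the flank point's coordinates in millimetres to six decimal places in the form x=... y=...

x=38.241237 y=0.448347

pitch radius r_p = m·N/2 = 1.407·55/2 = 38.692500
base radius r_b = r_p·cos α = 38.692500·cos 20.399° = 36.266019
roll angle φ = 19.179° = 0.33473670 rad
x = r_b·(cos φ + φ·sin φ) = 36.266019·(0.94449684 + 0.33473670·0.32852049) = 38.241237
y = r_b·(sin φ − φ·cos φ) = 36.266019·(0.32852049 − 0.33473670·0.94449684) = 0.448347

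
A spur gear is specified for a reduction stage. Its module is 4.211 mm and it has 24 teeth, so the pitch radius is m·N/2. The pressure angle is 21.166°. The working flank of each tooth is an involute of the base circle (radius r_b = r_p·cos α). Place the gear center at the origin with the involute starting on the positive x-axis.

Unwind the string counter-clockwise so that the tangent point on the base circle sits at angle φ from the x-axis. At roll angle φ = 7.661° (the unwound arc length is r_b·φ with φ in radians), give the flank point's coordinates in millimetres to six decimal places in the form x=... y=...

pitch radius r_p = m·N/2 = 4.211·24/2 = 50.532000
base radius r_b = r_p·cos α = 50.532000·cos 21.166° = 47.123022
roll angle φ = 7.661° = 0.13370967 rad
x = r_b·(cos φ + φ·sin φ) = 47.123022·(0.99107417 + 0.13370967·0.13331161) = 47.542380
y = r_b·(sin φ − φ·cos φ) = 47.123022·(0.13331161 − 0.13370967·0.99107417) = 0.037482

x=47.542380 y=0.037482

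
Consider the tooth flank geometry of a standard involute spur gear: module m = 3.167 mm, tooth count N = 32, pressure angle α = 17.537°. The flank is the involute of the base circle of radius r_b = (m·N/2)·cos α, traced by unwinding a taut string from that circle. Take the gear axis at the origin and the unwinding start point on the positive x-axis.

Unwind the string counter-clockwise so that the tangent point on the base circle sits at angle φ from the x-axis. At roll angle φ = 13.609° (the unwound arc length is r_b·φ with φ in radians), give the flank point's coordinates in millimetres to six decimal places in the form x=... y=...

x=49.660671 y=0.214603

pitch radius r_p = m·N/2 = 3.167·32/2 = 50.672000
base radius r_b = r_p·cos α = 50.672000·cos 17.537° = 48.316895
roll angle φ = 13.609° = 0.23752186 rad
x = r_b·(cos φ + φ·sin φ) = 48.316895·(0.97192405 + 0.23752186·0.23529479) = 49.660671
y = r_b·(sin φ − φ·cos φ) = 48.316895·(0.23529479 − 0.23752186·0.97192405) = 0.214603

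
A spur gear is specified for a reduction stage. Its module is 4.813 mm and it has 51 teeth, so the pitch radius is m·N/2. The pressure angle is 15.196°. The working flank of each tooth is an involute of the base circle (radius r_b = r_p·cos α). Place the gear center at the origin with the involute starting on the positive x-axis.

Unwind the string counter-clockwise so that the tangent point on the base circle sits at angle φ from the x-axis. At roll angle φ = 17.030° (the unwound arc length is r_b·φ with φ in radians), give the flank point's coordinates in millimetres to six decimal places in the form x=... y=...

x=123.557005 y=1.027572

pitch radius r_p = m·N/2 = 4.813·51/2 = 122.731500
base radius r_b = r_p·cos α = 122.731500·cos 15.196° = 118.440168
roll angle φ = 17.030° = 0.29722957 rad
x = r_b·(cos φ + φ·sin φ) = 118.440168·(0.95615154 + 0.29722957·0.29287238) = 123.557005
y = r_b·(sin φ − φ·cos φ) = 118.440168·(0.29287238 − 0.29722957·0.95615154) = 1.027572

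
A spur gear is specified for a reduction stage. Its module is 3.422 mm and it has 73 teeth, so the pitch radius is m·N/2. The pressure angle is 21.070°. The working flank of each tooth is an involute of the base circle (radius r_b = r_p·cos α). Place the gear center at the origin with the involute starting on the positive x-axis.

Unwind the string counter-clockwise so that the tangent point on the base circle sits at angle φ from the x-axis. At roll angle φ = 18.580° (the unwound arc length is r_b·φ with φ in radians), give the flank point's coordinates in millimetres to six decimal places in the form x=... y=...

pitch radius r_p = m·N/2 = 3.422·73/2 = 124.903000
base radius r_b = r_p·cos α = 124.903000·cos 21.070° = 116.552223
roll angle φ = 18.580° = 0.32428218 rad
x = r_b·(cos φ + φ·sin φ) = 116.552223·(0.94787969 + 0.32428218·0.31862846) = 122.520305
y = r_b·(sin φ − φ·cos φ) = 116.552223·(0.31862846 − 0.32428218·0.94787969) = 1.310976

x=122.520305 y=1.310976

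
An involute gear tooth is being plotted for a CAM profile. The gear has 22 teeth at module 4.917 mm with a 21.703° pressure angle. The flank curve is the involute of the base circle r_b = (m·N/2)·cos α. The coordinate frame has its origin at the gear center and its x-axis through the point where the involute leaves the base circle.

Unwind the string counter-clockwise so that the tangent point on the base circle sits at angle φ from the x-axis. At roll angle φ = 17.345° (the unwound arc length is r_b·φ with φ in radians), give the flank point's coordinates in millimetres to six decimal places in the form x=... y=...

x=52.503144 y=0.460479

pitch radius r_p = m·N/2 = 4.917·22/2 = 54.087000
base radius r_b = r_p·cos α = 54.087000·cos 21.703° = 50.252946
roll angle φ = 17.345° = 0.30272736 rad
x = r_b·(cos φ + φ·sin φ) = 50.252946·(0.95452695 + 0.30272736·0.29812465) = 52.503144
y = r_b·(sin φ − φ·cos φ) = 50.252946·(0.29812465 − 0.30272736·0.95452695) = 0.460479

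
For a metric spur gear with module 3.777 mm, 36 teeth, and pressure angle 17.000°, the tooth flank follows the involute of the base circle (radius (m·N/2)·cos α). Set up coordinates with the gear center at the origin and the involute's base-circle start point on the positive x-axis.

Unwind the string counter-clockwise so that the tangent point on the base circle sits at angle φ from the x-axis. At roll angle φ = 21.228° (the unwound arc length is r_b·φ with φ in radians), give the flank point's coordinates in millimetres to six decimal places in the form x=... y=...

pitch radius r_p = m·N/2 = 3.777·36/2 = 67.986000
base radius r_b = r_p·cos α = 67.986000·cos 17.000° = 65.015335
roll angle φ = 21.228° = 0.37049849 rad
x = r_b·(cos φ + φ·sin φ) = 65.015335·(0.93214697 + 0.37049849·0.36208015) = 69.325664
y = r_b·(sin φ − φ·cos φ) = 65.015335·(0.36208015 − 0.37049849·0.93214697) = 1.087128

x=69.325664 y=1.087128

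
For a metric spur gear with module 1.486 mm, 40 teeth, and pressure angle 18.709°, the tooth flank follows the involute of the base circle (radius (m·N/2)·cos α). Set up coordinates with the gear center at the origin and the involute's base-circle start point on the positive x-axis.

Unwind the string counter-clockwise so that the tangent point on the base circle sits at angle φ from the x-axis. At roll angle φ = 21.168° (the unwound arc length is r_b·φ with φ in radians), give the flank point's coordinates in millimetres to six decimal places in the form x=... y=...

x=30.005661 y=0.466749

pitch radius r_p = m·N/2 = 1.486·40/2 = 29.720000
base radius r_b = r_p·cos α = 29.720000·cos 18.709° = 28.149592
roll angle φ = 21.168° = 0.36945130 rad
x = r_b·(cos φ + φ·sin φ) = 28.149592·(0.93252563 + 0.36945130·0.36110381) = 30.005661
y = r_b·(sin φ − φ·cos φ) = 28.149592·(0.36110381 − 0.36945130·0.93252563) = 0.466749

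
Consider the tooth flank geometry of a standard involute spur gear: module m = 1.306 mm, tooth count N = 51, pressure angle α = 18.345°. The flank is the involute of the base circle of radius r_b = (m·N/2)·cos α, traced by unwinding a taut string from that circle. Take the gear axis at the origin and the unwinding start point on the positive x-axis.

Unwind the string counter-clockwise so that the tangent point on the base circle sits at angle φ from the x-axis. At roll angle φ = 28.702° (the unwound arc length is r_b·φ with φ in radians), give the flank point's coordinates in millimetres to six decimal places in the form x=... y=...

x=35.331366 y=1.291638

pitch radius r_p = m·N/2 = 1.306·51/2 = 33.303000
base radius r_b = r_p·cos α = 33.303000·cos 18.345° = 31.610494
roll angle φ = 28.702° = 0.50094440 rad
x = r_b·(cos φ + φ·sin φ) = 31.610494·(0.87712940 + 0.50094440·0.48025412) = 35.331366
y = r_b·(sin φ − φ·cos φ) = 31.610494·(0.48025412 − 0.50094440·0.87712940) = 1.291638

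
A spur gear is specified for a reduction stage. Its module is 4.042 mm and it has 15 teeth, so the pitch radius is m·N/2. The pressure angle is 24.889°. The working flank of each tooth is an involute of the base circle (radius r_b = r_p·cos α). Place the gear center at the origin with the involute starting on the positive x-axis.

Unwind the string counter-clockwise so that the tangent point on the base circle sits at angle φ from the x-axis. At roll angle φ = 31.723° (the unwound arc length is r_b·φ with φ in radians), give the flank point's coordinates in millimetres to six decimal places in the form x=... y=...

x=31.396923 y=1.508641

pitch radius r_p = m·N/2 = 4.042·15/2 = 30.315000
base radius r_b = r_p·cos α = 30.315000·cos 24.889° = 27.499489
roll angle φ = 31.723° = 0.55367080 rad
x = r_b·(cos φ + φ·sin φ) = 27.499489·(0.85060010 + 0.55367080·0.52581315) = 31.396923
y = r_b·(sin φ − φ·cos φ) = 27.499489·(0.52581315 − 0.55367080·0.85060010) = 1.508641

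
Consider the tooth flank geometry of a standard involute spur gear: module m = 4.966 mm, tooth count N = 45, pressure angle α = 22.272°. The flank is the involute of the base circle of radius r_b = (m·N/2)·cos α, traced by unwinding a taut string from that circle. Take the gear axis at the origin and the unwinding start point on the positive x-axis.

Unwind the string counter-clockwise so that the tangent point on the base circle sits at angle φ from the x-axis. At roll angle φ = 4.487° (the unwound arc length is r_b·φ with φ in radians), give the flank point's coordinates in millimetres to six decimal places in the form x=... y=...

x=103.715598 y=0.016544

pitch radius r_p = m·N/2 = 4.966·45/2 = 111.735000
base radius r_b = r_p·cos α = 111.735000·cos 22.272° = 103.399015
roll angle φ = 4.487° = 0.07831292 rad
x = r_b·(cos φ + φ·sin φ) = 103.399015·(0.99693511 + 0.07831292·0.07823290) = 103.715598
y = r_b·(sin φ − φ·cos φ) = 103.399015·(0.07823290 − 0.07831292·0.99693511) = 0.016544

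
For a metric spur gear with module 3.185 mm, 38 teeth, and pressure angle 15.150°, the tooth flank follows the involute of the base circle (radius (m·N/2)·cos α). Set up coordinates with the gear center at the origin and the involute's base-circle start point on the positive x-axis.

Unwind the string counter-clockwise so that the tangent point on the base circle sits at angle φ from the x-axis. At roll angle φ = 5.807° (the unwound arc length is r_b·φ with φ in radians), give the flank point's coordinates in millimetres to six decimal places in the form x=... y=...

pitch radius r_p = m·N/2 = 3.185·38/2 = 60.515000
base radius r_b = r_p·cos α = 60.515000·cos 15.150° = 58.411797
roll angle φ = 5.807° = 0.10135127 rad
x = r_b·(cos φ + φ·sin φ) = 58.411797·(0.99486836 + 0.10135127·0.10117784) = 58.711032
y = r_b·(sin φ − φ·cos φ) = 58.411797·(0.10117784 − 0.10135127·0.99486836) = 0.020250

x=58.711032 y=0.020250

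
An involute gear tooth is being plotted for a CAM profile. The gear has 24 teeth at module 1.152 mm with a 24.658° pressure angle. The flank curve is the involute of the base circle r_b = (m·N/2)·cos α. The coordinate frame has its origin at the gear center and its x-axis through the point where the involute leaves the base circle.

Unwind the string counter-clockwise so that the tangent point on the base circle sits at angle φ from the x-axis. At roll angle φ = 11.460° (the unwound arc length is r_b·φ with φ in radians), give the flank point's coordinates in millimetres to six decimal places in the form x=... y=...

pitch radius r_p = m·N/2 = 1.152·24/2 = 13.824000
base radius r_b = r_p·cos α = 13.824000·cos 24.658° = 12.563448
roll angle φ = 11.460° = 0.20001473 rad
x = r_b·(cos φ + φ·sin φ) = 12.563448·(0.98006365 + 0.20001473·0.19868377) = 12.812246
y = r_b·(sin φ − φ·cos φ) = 12.563448·(0.19868377 − 0.20001473·0.98006365) = 0.033376

x=12.812246 y=0.033376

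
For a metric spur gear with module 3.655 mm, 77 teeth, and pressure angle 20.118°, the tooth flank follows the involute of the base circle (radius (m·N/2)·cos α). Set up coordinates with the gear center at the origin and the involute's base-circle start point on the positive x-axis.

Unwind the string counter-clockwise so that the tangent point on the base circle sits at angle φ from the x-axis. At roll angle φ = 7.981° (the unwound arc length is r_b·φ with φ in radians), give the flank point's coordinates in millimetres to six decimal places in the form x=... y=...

x=133.407463 y=0.118808

pitch radius r_p = m·N/2 = 3.655·77/2 = 140.717500
base radius r_b = r_p·cos α = 140.717500·cos 20.118° = 132.131796
roll angle φ = 7.981° = 0.13929473 rad
x = r_b·(cos φ + φ·sin φ) = 132.131796·(0.99031417 + 0.13929473·0.13884471) = 133.407463
y = r_b·(sin φ − φ·cos φ) = 132.131796·(0.13884471 − 0.13929473·0.99031417) = 0.118808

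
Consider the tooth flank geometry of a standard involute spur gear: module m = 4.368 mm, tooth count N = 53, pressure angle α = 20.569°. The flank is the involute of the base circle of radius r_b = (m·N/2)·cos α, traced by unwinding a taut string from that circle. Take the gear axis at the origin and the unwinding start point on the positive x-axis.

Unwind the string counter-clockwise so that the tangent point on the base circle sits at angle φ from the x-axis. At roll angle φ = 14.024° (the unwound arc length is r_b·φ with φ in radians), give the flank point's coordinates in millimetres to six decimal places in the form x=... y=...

x=111.570624 y=0.526554

pitch radius r_p = m·N/2 = 4.368·53/2 = 115.752000
base radius r_b = r_p·cos α = 115.752000·cos 20.569° = 108.372783
roll angle φ = 14.024° = 0.24476497 rad
x = r_b·(cos φ + φ·sin φ) = 108.372783·(0.97019431 + 0.24476497·0.24232831) = 111.570624
y = r_b·(sin φ − φ·cos φ) = 108.372783·(0.24232831 − 0.24476497·0.97019431) = 0.526554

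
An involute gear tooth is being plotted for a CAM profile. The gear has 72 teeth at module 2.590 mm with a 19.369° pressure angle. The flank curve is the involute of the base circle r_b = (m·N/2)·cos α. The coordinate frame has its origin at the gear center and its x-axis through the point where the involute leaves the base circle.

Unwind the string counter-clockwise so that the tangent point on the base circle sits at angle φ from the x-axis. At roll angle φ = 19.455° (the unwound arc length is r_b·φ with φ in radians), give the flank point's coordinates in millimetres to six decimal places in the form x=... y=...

x=92.888509 y=1.134719

pitch radius r_p = m·N/2 = 2.590·72/2 = 93.240000
base radius r_b = r_p·cos α = 93.240000·cos 19.369° = 87.962825
roll angle φ = 19.455° = 0.33955381 rad
x = r_b·(cos φ + φ·sin φ) = 87.962825·(0.94290337 + 0.33955381·0.33306641) = 92.888509
y = r_b·(sin φ − φ·cos φ) = 87.962825·(0.33306641 − 0.33955381·0.94290337) = 1.134719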